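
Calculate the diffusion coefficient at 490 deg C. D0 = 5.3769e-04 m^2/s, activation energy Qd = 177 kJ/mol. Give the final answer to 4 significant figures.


D = D0 * exp(-Qd / (R*T))
T = 763.15 K
D = 5.3769e-04 * exp(-177e3 / (8.314 * 763.15))
D = 4.122e-16 m^2/s


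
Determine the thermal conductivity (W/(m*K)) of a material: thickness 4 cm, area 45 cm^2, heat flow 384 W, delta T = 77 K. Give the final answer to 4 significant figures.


k = Q*L / (A*dT)
L = 0.04 m, A = 4.5e-03 m^2
k = 384 * 0.04 / (4.5e-03 * 77)
k = 44.33 W/(m*K)


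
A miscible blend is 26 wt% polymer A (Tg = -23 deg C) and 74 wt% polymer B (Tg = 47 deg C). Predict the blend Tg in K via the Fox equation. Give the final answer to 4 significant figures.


1/Tg = w1/Tg1 + w2/Tg2 (in Kelvin)
Tg1 = 250.15 K, Tg2 = 320.15 K
1/Tg = 0.26/250.15 + 0.74/320.15
Tg = 298.4 K


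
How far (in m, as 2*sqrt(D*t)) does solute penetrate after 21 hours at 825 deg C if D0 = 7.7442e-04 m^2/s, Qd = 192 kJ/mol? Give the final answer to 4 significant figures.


Step 1: D = D0 * exp(-Qd/(R*T))
T = 1098.15 K
D = 7.7442e-04 * exp(-192e3 / (8.314 * 1098.15)) = 5.70123e-13 m^2/s
Step 2: L = 2*sqrt(D*t)
t = 21 h = 75600 s
L = 2*sqrt(5.70123e-13 * 75600) = 4.152e-04 m


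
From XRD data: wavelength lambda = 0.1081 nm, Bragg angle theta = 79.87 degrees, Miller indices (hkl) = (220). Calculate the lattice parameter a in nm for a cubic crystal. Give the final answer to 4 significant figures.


d = lambda / (2*sin(theta))
d = 0.1081 / (2*sin(79.87 deg))
d = 0.0549059 nm
a = d * sqrt(h^2+k^2+l^2) = 0.0549059 * sqrt(8)
a = 0.1553 nm


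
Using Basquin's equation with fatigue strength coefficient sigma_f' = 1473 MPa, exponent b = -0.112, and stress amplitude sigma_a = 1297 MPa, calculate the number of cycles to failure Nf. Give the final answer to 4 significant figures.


sigma_a = sigma_f' * (2*Nf)^b
2*Nf = (sigma_a / sigma_f')^(1/b)
2*Nf = (1297 / 1473)^(1/-0.112)
2*Nf = 3.11471
Nf = 1.557 cycles


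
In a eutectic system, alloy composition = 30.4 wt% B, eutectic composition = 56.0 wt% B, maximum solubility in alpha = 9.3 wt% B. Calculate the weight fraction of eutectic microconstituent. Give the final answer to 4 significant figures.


f_primary = (C_e - C0) / (C_e - C_alpha_max)
f_primary = (56.0 - 30.4) / (56.0 - 9.3)
f_primary = 0.54818
f_eutectic = 1 - 0.54818 = 0.4518


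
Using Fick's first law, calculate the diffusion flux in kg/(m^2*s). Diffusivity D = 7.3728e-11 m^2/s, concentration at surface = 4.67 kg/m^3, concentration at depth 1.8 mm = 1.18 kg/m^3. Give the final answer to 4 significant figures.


J = -D * (dC/dx) = D * (C1 - C2) / dx
J = 7.3728e-11 * (4.67 - 1.18) / 1.8e-03
J = 1.43e-07 kg/(m^2*s)


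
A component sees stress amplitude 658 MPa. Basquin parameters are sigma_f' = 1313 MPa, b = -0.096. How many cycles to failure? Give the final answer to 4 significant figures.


sigma_a = sigma_f' * (2*Nf)^b
2*Nf = (sigma_a / sigma_f')^(1/b)
2*Nf = (658 / 1313)^(1/-0.096)
2*Nf = 1334.76
Nf = 667.4 cycles


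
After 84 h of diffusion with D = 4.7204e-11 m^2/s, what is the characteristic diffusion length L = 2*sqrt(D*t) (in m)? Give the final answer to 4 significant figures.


t = 84 hr = 302400 s
Diffusion length = 2*sqrt(D*t)
= 2*sqrt(4.7204e-11 * 302400)
= 7.556e-03 m


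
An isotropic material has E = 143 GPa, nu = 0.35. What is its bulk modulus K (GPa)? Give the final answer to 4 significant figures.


K = E / (3*(1-2*nu))
K = 143 / (3*(1-2*0.35))
K = 158.9 GPa


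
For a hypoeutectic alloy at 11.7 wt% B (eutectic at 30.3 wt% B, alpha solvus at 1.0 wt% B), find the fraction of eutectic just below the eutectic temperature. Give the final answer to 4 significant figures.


f_primary = (C_e - C0) / (C_e - C_alpha_max)
f_primary = (30.3 - 11.7) / (30.3 - 1.0)
f_primary = 0.634812
f_eutectic = 1 - 0.634812 = 0.3652


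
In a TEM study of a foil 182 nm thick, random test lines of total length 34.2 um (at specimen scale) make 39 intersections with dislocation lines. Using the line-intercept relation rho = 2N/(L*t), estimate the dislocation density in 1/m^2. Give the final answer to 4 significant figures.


rho = 2N / (L * t)
L = 34.2 um = 3.42e-05 m, t = 182 nm = 1.82e-07 m
rho = 2 * 39 / (3.42e-05 * 1.82e-07)
rho = 1.253e+13 1/m^2


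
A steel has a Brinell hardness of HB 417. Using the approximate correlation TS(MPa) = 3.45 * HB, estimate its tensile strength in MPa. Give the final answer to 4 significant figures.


TS (MPa) = 3.45 * HB
TS = 3.45 * 417
TS = 1439 MPa


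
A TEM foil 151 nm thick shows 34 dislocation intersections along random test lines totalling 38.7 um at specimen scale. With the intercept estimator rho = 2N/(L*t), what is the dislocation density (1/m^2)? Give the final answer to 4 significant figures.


rho = 2N / (L * t)
L = 38.7 um = 3.87e-05 m, t = 151 nm = 1.51e-07 m
rho = 2 * 34 / (3.87e-05 * 1.51e-07)
rho = 1.164e+13 1/m^2


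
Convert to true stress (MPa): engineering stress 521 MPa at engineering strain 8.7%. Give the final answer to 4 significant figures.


sigma_true = sigma_eng * (1 + epsilon_eng)
sigma_true = 521 * (1 + 0.087)
sigma_true = 566.3 MPa


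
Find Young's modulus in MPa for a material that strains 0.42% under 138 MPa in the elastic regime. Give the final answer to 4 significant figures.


E = sigma / epsilon
epsilon = 0.42% = 4.2e-03
E = 138 / 4.2e-03
E = 32860 MPa


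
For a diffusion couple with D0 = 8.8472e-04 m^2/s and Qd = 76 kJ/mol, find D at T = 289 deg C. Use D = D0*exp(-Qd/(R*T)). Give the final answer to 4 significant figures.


D = D0 * exp(-Qd / (R*T))
T = 562.15 K
D = 8.8472e-04 * exp(-76e3 / (8.314 * 562.15))
D = 7.668e-11 m^2/s


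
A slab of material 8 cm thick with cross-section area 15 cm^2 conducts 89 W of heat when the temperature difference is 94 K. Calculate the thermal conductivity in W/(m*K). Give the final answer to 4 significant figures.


k = Q*L / (A*dT)
L = 0.08 m, A = 1.5e-03 m^2
k = 89 * 0.08 / (1.5e-03 * 94)
k = 50.5 W/(m*K)


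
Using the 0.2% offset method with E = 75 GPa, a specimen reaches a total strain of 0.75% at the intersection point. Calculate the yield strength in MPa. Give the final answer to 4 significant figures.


Offset strain = 0.002
Elastic strain at yield = total_strain - offset = 7.5e-03 - 0.002 = 5.5e-03
sigma_y = E * elastic_strain = 75000 * 5.5e-03
sigma_y = 412.5 MPa


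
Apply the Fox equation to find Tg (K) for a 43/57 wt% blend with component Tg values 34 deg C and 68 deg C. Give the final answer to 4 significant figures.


1/Tg = w1/Tg1 + w2/Tg2 (in Kelvin)
Tg1 = 307.15 K, Tg2 = 341.15 K
1/Tg = 0.43/307.15 + 0.57/341.15
Tg = 325.6 K


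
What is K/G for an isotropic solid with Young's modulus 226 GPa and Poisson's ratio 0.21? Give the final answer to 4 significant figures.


G = E / (2*(1+nu))
G = 226 / (2*(1+0.21)) = 93.3884 GPa
K = E / (3*(1-2*nu))
K = 226 / (3*(1-2*0.21)) = 129.885 GPa
K/G = 129.885 / 93.3884 = 1.391


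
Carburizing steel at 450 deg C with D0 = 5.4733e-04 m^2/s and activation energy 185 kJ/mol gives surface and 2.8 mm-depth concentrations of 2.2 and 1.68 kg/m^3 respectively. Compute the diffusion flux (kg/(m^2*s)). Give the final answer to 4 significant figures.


Step 1: D = D0 * exp(-Qd/(R*T))
T = 450 + 273.15 = 723.15 K
D = 5.4733e-04 * exp(-185e3 / (8.314 * 723.15)) = 2.37044e-17 m^2/s
Step 2: J = D * (C1 - C2) / dx
J = 2.37044e-17 * (2.2 - 1.68) / 2.8e-03
J = 4.402e-15 kg/(m^2*s)


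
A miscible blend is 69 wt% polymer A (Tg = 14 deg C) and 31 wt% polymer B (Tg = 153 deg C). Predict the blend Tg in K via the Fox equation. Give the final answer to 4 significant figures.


1/Tg = w1/Tg1 + w2/Tg2 (in Kelvin)
Tg1 = 287.15 K, Tg2 = 426.15 K
1/Tg = 0.69/287.15 + 0.31/426.15
Tg = 319.5 K


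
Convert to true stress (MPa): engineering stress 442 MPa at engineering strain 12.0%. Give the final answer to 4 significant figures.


sigma_true = sigma_eng * (1 + epsilon_eng)
sigma_true = 442 * (1 + 0.12)
sigma_true = 495 MPa


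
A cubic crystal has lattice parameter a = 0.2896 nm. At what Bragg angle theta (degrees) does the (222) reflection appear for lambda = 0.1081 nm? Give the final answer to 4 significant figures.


d = a / sqrt(h^2+k^2+l^2)
d = 0.2896 / sqrt(12) = 0.0836003 nm
lambda = 2*d*sin(theta)  =>  sin(theta) = lambda / (2*d)
sin(theta) = 0.1081 / (2 * 0.0836003) = 0.646529
theta = 40.28 deg


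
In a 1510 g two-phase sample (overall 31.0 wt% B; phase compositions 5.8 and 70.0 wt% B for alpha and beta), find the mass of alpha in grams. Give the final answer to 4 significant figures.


f_alpha = (C_beta - C0) / (C_beta - C_alpha)
f_alpha = (70.0 - 31.0) / (70.0 - 5.8) = 0.607477
m_alpha = f_alpha * m_total = 0.607477 * 1510 = 917.3 g


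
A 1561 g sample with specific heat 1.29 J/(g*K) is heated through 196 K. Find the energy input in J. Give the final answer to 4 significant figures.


Q = m * cp * dT
Q = 1561 * 1.29 * 196
Q = 394700 J


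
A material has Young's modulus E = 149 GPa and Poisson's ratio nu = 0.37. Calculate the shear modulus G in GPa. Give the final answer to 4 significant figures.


G = E / (2*(1+nu))
G = 149 / (2*(1+0.37))
G = 54.38 GPa


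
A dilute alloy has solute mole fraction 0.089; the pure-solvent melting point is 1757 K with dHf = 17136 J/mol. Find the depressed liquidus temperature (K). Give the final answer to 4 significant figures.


dT = R*Tm^2*x / dHf
dT = 8.314 * 1757^2 * 0.089 / 17136
dT = 133.301 K
T_new = 1757 - 133.301 = 1624 K


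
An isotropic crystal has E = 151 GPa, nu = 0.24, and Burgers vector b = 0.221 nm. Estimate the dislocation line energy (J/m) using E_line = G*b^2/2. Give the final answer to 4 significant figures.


Step 1: G = E / (2*(1+nu))
G = 151 / (2*(1+0.24)) = 60.8871 GPa = 6.08871e+10 Pa
Step 2: E_line = G*b^2/2
b = 0.221 nm = 2.21e-10 m
E_line = 0.5 * 6.08871e+10 * (2.21e-10)^2 = 1.487e-09 J/m


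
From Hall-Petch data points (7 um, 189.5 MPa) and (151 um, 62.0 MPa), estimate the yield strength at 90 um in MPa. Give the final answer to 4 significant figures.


sigma_y = sigma0 + k / sqrt(d)
1/sqrt(d1) = 1/sqrt(7e-06) = 377.964;  1/sqrt(d2) = 81.3788
k = (sigma1 - sigma2) / (1/sqrt(d1) - 1/sqrt(d2)) = (189.5 - 62.0) / (377.964 - 81.3788) = 0.429893 MPa*m^0.5
sigma0 = sigma1 - k/sqrt(d1) = 189.5 - 0.429893*377.964 = 27.0158 MPa
sigma_y(d3) = 27.0158 + 0.429893 / sqrt(9e-05) = 72.33 MPa


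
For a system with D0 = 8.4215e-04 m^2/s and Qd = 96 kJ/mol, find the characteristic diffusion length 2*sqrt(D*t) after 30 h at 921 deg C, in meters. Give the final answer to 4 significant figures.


Step 1: D = D0 * exp(-Qd/(R*T))
T = 1194.15 K
D = 8.4215e-04 * exp(-96e3 / (8.314 * 1194.15)) = 5.32102e-08 m^2/s
Step 2: L = 2*sqrt(D*t)
t = 30 h = 108000 s
L = 2*sqrt(5.32102e-08 * 108000) = 0.1516 m


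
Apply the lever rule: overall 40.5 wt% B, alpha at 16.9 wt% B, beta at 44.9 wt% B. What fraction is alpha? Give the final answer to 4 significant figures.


f_alpha = (C_beta - C0) / (C_beta - C_alpha)
f_alpha = (44.9 - 40.5) / (44.9 - 16.9)
f_alpha = 0.1571


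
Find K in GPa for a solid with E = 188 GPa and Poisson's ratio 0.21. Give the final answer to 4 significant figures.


K = E / (3*(1-2*nu))
K = 188 / (3*(1-2*0.21))
K = 108 GPa


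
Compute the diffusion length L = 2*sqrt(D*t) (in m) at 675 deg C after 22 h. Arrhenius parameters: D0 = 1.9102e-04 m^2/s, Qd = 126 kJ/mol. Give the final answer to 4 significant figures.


Step 1: D = D0 * exp(-Qd/(R*T))
T = 948.15 K
D = 1.9102e-04 * exp(-126e3 / (8.314 * 948.15)) = 2.18448e-11 m^2/s
Step 2: L = 2*sqrt(D*t)
t = 22 h = 79200 s
L = 2*sqrt(2.18448e-11 * 79200) = 2.631e-03 m


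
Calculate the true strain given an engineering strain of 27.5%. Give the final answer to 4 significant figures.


epsilon_true = ln(1 + epsilon_eng)
epsilon_true = ln(1 + 0.275)
epsilon_true = 0.2429


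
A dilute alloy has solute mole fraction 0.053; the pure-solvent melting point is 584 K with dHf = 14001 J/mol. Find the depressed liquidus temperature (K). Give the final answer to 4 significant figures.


dT = R*Tm^2*x / dHf
dT = 8.314 * 584^2 * 0.053 / 14001
dT = 10.7338 K
T_new = 584 - 10.7338 = 573.3 K


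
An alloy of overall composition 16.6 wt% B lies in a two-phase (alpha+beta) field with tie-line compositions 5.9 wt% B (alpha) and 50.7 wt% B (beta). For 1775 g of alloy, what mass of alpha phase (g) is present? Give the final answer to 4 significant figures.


f_alpha = (C_beta - C0) / (C_beta - C_alpha)
f_alpha = (50.7 - 16.6) / (50.7 - 5.9) = 0.761161
m_alpha = f_alpha * m_total = 0.761161 * 1775 = 1351 g


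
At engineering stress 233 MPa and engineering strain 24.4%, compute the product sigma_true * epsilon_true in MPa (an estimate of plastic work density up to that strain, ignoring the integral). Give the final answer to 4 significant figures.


sigma_true = sigma_eng * (1 + epsilon_eng)
sigma_true = 233 * (1 + 0.244) = 289.852 MPa
epsilon_true = ln(1 + epsilon_eng)
epsilon_true = ln(1 + 0.244) = 0.218332
sigma_true * epsilon_true = 289.852 * 0.218332 = 63.28 MPa


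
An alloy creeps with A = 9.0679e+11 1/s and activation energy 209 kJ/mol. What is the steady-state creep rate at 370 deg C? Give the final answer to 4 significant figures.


rate = A * exp(-Q / (R*T))
T = 370 + 273.15 = 643.15 K
rate = 9.0679e+11 * exp(-209e3 / (8.314 * 643.15))
rate = 9.606e-06 1/s


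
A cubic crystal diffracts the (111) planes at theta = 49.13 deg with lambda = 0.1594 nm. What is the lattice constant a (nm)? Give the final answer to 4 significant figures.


d = lambda / (2*sin(theta))
d = 0.1594 / (2*sin(49.13 deg))
d = 0.105396 nm
a = d * sqrt(h^2+k^2+l^2) = 0.105396 * sqrt(3)
a = 0.1826 nm


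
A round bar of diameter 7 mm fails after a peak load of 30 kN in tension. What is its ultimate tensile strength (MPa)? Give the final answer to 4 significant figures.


A0 = pi*(d/2)^2 = pi*(7/2)^2 = 38.4845 mm^2
UTS = F_max / A0 = 30*1000 / 38.4845
UTS = 779.5 MPa


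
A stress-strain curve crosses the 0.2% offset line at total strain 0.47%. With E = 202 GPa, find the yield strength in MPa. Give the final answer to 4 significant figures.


Offset strain = 0.002
Elastic strain at yield = total_strain - offset = 4.7e-03 - 0.002 = 2.7e-03
sigma_y = E * elastic_strain = 202000 * 2.7e-03
sigma_y = 545.4 MPa


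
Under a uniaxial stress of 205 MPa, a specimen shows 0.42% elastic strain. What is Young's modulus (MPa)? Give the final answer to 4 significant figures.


E = sigma / epsilon
epsilon = 0.42% = 4.2e-03
E = 205 / 4.2e-03
E = 48810 MPa


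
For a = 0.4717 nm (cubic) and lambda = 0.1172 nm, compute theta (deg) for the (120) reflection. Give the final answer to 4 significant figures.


d = a / sqrt(h^2+k^2+l^2)
d = 0.4717 / sqrt(5) = 0.210951 nm
lambda = 2*d*sin(theta)  =>  sin(theta) = lambda / (2*d)
sin(theta) = 0.1172 / (2 * 0.210951) = 0.27779
theta = 16.13 deg


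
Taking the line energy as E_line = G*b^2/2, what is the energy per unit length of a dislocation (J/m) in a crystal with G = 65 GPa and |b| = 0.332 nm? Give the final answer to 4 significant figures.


E = G*b^2/2
b = 0.332 nm = 3.32e-10 m
G = 65 GPa = 6.5e+10 Pa
E = 0.5 * 6.5e+10 * (3.32e-10)^2
E = 3.582e-09 J/m


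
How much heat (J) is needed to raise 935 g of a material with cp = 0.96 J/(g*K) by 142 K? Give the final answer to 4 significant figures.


Q = m * cp * dT
Q = 935 * 0.96 * 142
Q = 127500 J


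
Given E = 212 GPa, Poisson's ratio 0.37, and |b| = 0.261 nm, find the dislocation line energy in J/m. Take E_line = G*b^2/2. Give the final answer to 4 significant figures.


Step 1: G = E / (2*(1+nu))
G = 212 / (2*(1+0.37)) = 77.3723 GPa = 7.73723e+10 Pa
Step 2: E_line = G*b^2/2
b = 0.261 nm = 2.61e-10 m
E_line = 0.5 * 7.73723e+10 * (2.61e-10)^2 = 2.635e-09 J/m


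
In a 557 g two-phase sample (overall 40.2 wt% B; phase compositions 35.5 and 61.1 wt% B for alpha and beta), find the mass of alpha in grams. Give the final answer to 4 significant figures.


f_alpha = (C_beta - C0) / (C_beta - C_alpha)
f_alpha = (61.1 - 40.2) / (61.1 - 35.5) = 0.816406
m_alpha = f_alpha * m_total = 0.816406 * 557 = 454.7 g


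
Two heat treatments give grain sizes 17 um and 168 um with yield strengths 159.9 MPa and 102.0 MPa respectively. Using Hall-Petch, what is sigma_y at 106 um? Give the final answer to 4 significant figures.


sigma_y = sigma0 + k / sqrt(d)
1/sqrt(d1) = 1/sqrt(1.7e-05) = 242.536;  1/sqrt(d2) = 77.1517
k = (sigma1 - sigma2) / (1/sqrt(d1) - 1/sqrt(d2)) = (159.9 - 102.0) / (242.536 - 77.1517) = 0.350094 MPa*m^0.5
sigma0 = sigma1 - k/sqrt(d1) = 159.9 - 0.350094*242.536 = 74.9896 MPa
sigma_y(d3) = 74.9896 + 0.350094 / sqrt(1.06e-04) = 109 MPa


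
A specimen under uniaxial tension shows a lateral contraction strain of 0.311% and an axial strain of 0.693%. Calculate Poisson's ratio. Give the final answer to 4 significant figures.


nu = -epsilon_lat / epsilon_axial
Lateral strain is contraction (negative), so using magnitudes:
nu = 0.311 / 0.693
nu = 0.4488


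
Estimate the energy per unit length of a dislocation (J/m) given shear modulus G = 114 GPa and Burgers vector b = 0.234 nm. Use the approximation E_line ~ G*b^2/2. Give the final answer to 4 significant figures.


E = G*b^2/2
b = 0.234 nm = 2.34e-10 m
G = 114 GPa = 1.14e+11 Pa
E = 0.5 * 1.14e+11 * (2.34e-10)^2
E = 3.121e-09 J/m


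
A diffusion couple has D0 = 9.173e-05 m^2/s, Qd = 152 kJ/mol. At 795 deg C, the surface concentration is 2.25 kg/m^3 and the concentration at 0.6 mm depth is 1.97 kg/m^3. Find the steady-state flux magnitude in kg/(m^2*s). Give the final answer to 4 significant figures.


Step 1: D = D0 * exp(-Qd/(R*T))
T = 795 + 273.15 = 1068.15 K
D = 9.173e-05 * exp(-152e3 / (8.314 * 1068.15)) = 3.38176e-12 m^2/s
Step 2: J = D * (C1 - C2) / dx
J = 3.38176e-12 * (2.25 - 1.97) / 6e-04
J = 1.578e-09 kg/(m^2*s)


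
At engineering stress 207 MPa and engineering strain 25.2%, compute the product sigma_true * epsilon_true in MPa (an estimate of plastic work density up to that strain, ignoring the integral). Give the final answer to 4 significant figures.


sigma_true = sigma_eng * (1 + epsilon_eng)
sigma_true = 207 * (1 + 0.252) = 259.164 MPa
epsilon_true = ln(1 + epsilon_eng)
epsilon_true = ln(1 + 0.252) = 0.224742
sigma_true * epsilon_true = 259.164 * 0.224742 = 58.25 MPa


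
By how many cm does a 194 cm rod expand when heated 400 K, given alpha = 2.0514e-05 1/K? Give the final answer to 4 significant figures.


dL = L0 * alpha * dT
dL = 194 * 2.0514e-05 * 400
dL = 1.592 cm


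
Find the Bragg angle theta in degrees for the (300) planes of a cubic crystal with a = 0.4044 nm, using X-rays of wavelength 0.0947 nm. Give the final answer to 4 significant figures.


d = a / sqrt(h^2+k^2+l^2)
d = 0.4044 / sqrt(9) = 0.1348 nm
lambda = 2*d*sin(theta)  =>  sin(theta) = lambda / (2*d)
sin(theta) = 0.0947 / (2 * 0.1348) = 0.351261
theta = 20.56 deg


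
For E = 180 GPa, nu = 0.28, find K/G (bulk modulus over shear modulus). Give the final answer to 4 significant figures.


G = E / (2*(1+nu))
G = 180 / (2*(1+0.28)) = 70.3125 GPa
K = E / (3*(1-2*nu))
K = 180 / (3*(1-2*0.28)) = 136.364 GPa
K/G = 136.364 / 70.3125 = 1.939


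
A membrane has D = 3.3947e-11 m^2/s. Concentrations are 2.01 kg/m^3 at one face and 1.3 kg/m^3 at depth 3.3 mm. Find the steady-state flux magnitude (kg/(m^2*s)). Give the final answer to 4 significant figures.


J = -D * (dC/dx) = D * (C1 - C2) / dx
J = 3.3947e-11 * (2.01 - 1.3) / 3.3e-03
J = 7.304e-09 kg/(m^2*s)


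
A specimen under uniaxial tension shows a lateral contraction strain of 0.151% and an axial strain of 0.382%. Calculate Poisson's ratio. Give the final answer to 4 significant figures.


nu = -epsilon_lat / epsilon_axial
Lateral strain is contraction (negative), so using magnitudes:
nu = 0.151 / 0.382
nu = 0.3953


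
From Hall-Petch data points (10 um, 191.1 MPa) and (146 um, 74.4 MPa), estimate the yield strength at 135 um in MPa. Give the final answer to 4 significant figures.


sigma_y = sigma0 + k / sqrt(d)
1/sqrt(d1) = 1/sqrt(1e-05) = 316.228;  1/sqrt(d2) = 82.7606
k = (sigma1 - sigma2) / (1/sqrt(d1) - 1/sqrt(d2)) = (191.1 - 74.4) / (316.228 - 82.7606) = 0.499856 MPa*m^0.5
sigma0 = sigma1 - k/sqrt(d1) = 191.1 - 0.499856*316.228 = 33.0316 MPa
sigma_y(d3) = 33.0316 + 0.499856 / sqrt(1.35e-04) = 76.05 MPa


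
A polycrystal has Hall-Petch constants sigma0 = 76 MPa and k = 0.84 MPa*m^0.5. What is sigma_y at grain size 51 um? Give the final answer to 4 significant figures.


sigma_y = sigma0 + k / sqrt(d)
d = 51 um = 5.1e-05 m
sigma_y = 76 + 0.84 / sqrt(5.1e-05)
sigma_y = 193.6 MPa


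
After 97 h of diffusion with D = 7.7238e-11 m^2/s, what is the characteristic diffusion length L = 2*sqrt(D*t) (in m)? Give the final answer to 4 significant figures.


t = 97 hr = 349200 s
Diffusion length = 2*sqrt(D*t)
= 2*sqrt(7.7238e-11 * 349200)
= 0.01039 m


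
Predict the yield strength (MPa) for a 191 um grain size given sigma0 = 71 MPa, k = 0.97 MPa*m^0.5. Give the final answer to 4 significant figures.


sigma_y = sigma0 + k / sqrt(d)
d = 191 um = 1.91e-04 m
sigma_y = 71 + 0.97 / sqrt(1.91e-04)
sigma_y = 141.2 MPa


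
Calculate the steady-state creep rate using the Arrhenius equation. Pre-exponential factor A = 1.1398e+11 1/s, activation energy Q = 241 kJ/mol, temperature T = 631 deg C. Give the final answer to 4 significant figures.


rate = A * exp(-Q / (R*T))
T = 631 + 273.15 = 904.15 K
rate = 1.1398e+11 * exp(-241e3 / (8.314 * 904.15))
rate = 1.359e-03 1/s


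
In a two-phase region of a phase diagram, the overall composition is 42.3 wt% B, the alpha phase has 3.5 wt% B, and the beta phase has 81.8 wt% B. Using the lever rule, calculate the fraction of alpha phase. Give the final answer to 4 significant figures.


f_alpha = (C_beta - C0) / (C_beta - C_alpha)
f_alpha = (81.8 - 42.3) / (81.8 - 3.5)
f_alpha = 0.5045


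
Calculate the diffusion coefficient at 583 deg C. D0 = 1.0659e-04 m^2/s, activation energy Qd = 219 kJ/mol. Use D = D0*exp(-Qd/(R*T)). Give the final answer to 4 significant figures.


D = D0 * exp(-Qd / (R*T))
T = 856.15 K
D = 1.0659e-04 * exp(-219e3 / (8.314 * 856.15))
D = 4.632e-18 m^2/s


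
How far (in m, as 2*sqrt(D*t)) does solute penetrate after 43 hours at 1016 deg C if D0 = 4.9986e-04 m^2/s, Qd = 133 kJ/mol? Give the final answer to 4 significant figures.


Step 1: D = D0 * exp(-Qd/(R*T))
T = 1289.15 K
D = 4.9986e-04 * exp(-133e3 / (8.314 * 1289.15)) = 2.04019e-09 m^2/s
Step 2: L = 2*sqrt(D*t)
t = 43 h = 154800 s
L = 2*sqrt(2.04019e-09 * 154800) = 0.03554 m


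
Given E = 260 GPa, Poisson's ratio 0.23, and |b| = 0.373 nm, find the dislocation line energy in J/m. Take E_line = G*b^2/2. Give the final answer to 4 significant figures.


Step 1: G = E / (2*(1+nu))
G = 260 / (2*(1+0.23)) = 105.691 GPa = 1.05691e+11 Pa
Step 2: E_line = G*b^2/2
b = 0.373 nm = 3.73e-10 m
E_line = 0.5 * 1.05691e+11 * (3.73e-10)^2 = 7.352e-09 J/m


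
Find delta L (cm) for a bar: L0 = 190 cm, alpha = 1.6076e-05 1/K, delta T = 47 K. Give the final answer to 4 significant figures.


dL = L0 * alpha * dT
dL = 190 * 1.6076e-05 * 47
dL = 0.1436 cm


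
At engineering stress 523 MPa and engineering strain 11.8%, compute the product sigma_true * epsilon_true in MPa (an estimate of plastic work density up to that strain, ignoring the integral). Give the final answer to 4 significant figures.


sigma_true = sigma_eng * (1 + epsilon_eng)
sigma_true = 523 * (1 + 0.118) = 584.714 MPa
epsilon_true = ln(1 + epsilon_eng)
epsilon_true = ln(1 + 0.118) = 0.111541
sigma_true * epsilon_true = 584.714 * 0.111541 = 65.22 MPa


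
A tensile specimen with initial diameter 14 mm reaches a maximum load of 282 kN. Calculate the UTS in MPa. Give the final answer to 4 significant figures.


A0 = pi*(d/2)^2 = pi*(14/2)^2 = 153.938 mm^2
UTS = F_max / A0 = 282*1000 / 153.938
UTS = 1832 MPa


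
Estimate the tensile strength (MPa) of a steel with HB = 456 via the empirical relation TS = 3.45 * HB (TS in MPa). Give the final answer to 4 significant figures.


TS (MPa) = 3.45 * HB
TS = 3.45 * 456
TS = 1573 MPa


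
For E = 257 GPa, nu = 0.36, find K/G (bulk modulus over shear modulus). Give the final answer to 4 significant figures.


G = E / (2*(1+nu))
G = 257 / (2*(1+0.36)) = 94.4853 GPa
K = E / (3*(1-2*nu))
K = 257 / (3*(1-2*0.36)) = 305.952 GPa
K/G = 305.952 / 94.4853 = 3.238


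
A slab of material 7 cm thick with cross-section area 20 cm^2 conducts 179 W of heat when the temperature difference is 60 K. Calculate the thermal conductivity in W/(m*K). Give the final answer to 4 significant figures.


k = Q*L / (A*dT)
L = 0.07 m, A = 2e-03 m^2
k = 179 * 0.07 / (2e-03 * 60)
k = 104.4 W/(m*K)


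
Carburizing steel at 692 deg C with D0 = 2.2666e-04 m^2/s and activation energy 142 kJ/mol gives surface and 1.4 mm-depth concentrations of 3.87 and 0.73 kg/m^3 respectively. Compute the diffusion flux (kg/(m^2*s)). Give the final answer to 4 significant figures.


Step 1: D = D0 * exp(-Qd/(R*T))
T = 692 + 273.15 = 965.15 K
D = 2.2666e-04 * exp(-142e3 / (8.314 * 965.15)) = 4.67682e-12 m^2/s
Step 2: J = D * (C1 - C2) / dx
J = 4.67682e-12 * (3.87 - 0.73) / 1.4e-03
J = 1.049e-08 kg/(m^2*s)


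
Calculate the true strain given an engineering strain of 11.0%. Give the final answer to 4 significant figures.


epsilon_true = ln(1 + epsilon_eng)
epsilon_true = ln(1 + 0.11)
epsilon_true = 0.1044


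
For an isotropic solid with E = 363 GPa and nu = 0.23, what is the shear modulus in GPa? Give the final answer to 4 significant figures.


G = E / (2*(1+nu))
G = 363 / (2*(1+0.23))
G = 147.6 GPa


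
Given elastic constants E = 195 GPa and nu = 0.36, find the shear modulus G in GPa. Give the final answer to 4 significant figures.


G = E / (2*(1+nu))
G = 195 / (2*(1+0.36))
G = 71.69 GPa


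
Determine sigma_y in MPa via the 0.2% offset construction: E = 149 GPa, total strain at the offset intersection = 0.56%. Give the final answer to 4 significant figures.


Offset strain = 0.002
Elastic strain at yield = total_strain - offset = 5.6e-03 - 0.002 = 3.6e-03
sigma_y = E * elastic_strain = 149000 * 3.6e-03
sigma_y = 536.4 MPa


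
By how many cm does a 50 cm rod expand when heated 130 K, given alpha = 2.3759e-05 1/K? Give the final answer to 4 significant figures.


dL = L0 * alpha * dT
dL = 50 * 2.3759e-05 * 130
dL = 0.1544 cm


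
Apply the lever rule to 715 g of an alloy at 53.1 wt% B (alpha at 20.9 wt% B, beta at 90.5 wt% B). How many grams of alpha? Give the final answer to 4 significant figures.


f_alpha = (C_beta - C0) / (C_beta - C_alpha)
f_alpha = (90.5 - 53.1) / (90.5 - 20.9) = 0.537356
m_alpha = f_alpha * m_total = 0.537356 * 715 = 384.2 g


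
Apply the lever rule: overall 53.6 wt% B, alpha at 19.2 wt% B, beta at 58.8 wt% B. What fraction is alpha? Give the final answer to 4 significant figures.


f_alpha = (C_beta - C0) / (C_beta - C_alpha)
f_alpha = (58.8 - 53.6) / (58.8 - 19.2)
f_alpha = 0.1313


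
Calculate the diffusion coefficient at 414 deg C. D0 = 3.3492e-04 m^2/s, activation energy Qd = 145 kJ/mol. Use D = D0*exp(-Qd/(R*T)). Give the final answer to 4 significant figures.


D = D0 * exp(-Qd / (R*T))
T = 687.15 K
D = 3.3492e-04 * exp(-145e3 / (8.314 * 687.15))
D = 3.178e-15 m^2/s


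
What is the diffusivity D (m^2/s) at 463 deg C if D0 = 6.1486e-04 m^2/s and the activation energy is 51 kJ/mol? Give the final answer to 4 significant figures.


D = D0 * exp(-Qd / (R*T))
T = 736.15 K
D = 6.1486e-04 * exp(-51e3 / (8.314 * 736.15))
D = 1.479e-07 m^2/s


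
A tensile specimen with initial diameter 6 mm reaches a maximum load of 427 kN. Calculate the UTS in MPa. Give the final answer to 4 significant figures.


A0 = pi*(d/2)^2 = pi*(6/2)^2 = 28.2743 mm^2
UTS = F_max / A0 = 427*1000 / 28.2743
UTS = 15100 MPa


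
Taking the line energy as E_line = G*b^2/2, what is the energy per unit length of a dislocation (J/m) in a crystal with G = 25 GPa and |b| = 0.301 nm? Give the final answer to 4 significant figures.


E = G*b^2/2
b = 0.301 nm = 3.01e-10 m
G = 25 GPa = 2.5e+10 Pa
E = 0.5 * 2.5e+10 * (3.01e-10)^2
E = 1.133e-09 J/m


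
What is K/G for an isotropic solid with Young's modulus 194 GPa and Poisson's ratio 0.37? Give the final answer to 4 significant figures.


G = E / (2*(1+nu))
G = 194 / (2*(1+0.37)) = 70.8029 GPa
K = E / (3*(1-2*nu))
K = 194 / (3*(1-2*0.37)) = 248.718 GPa
K/G = 248.718 / 70.8029 = 3.513


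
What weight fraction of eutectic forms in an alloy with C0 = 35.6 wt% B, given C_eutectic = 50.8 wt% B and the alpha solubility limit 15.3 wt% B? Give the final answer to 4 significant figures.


f_primary = (C_e - C0) / (C_e - C_alpha_max)
f_primary = (50.8 - 35.6) / (50.8 - 15.3)
f_primary = 0.428169
f_eutectic = 1 - 0.428169 = 0.5718


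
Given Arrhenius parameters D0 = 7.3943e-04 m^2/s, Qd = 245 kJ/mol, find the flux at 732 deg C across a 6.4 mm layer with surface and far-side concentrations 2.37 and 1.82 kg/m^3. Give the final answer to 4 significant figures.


Step 1: D = D0 * exp(-Qd/(R*T))
T = 732 + 273.15 = 1005.15 K
D = 7.3943e-04 * exp(-245e3 / (8.314 * 1005.15)) = 1.36937e-16 m^2/s
Step 2: J = D * (C1 - C2) / dx
J = 1.36937e-16 * (2.37 - 1.82) / 6.4e-03
J = 1.177e-14 kg/(m^2*s)


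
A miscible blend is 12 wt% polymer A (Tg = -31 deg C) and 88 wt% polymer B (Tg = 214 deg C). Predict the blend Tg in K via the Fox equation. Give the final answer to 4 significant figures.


1/Tg = w1/Tg1 + w2/Tg2 (in Kelvin)
Tg1 = 242.15 K, Tg2 = 487.15 K
1/Tg = 0.12/242.15 + 0.88/487.15
Tg = 434.4 K


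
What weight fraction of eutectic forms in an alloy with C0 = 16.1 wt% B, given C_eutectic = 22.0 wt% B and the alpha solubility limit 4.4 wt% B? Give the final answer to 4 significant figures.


f_primary = (C_e - C0) / (C_e - C_alpha_max)
f_primary = (22.0 - 16.1) / (22.0 - 4.4)
f_primary = 0.335227
f_eutectic = 1 - 0.335227 = 0.6648


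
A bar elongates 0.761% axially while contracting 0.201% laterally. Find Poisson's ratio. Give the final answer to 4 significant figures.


nu = -epsilon_lat / epsilon_axial
Lateral strain is contraction (negative), so using magnitudes:
nu = 0.201 / 0.761
nu = 0.2641


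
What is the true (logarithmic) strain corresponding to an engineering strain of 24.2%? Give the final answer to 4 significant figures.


epsilon_true = ln(1 + epsilon_eng)
epsilon_true = ln(1 + 0.242)
epsilon_true = 0.2167


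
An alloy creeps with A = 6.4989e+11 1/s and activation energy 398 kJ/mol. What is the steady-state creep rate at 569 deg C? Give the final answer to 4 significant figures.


rate = A * exp(-Q / (R*T))
T = 569 + 273.15 = 842.15 K
rate = 6.4989e+11 * exp(-398e3 / (8.314 * 842.15))
rate = 1.336e-13 1/s


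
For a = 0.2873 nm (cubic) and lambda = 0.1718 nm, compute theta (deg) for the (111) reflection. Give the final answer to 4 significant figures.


d = a / sqrt(h^2+k^2+l^2)
d = 0.2873 / sqrt(3) = 0.165873 nm
lambda = 2*d*sin(theta)  =>  sin(theta) = lambda / (2*d)
sin(theta) = 0.1718 / (2 * 0.165873) = 0.517867
theta = 31.19 deg


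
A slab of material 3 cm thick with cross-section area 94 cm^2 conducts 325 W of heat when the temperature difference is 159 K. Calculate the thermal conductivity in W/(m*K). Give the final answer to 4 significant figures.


k = Q*L / (A*dT)
L = 0.03 m, A = 9.4e-03 m^2
k = 325 * 0.03 / (9.4e-03 * 159)
k = 6.523 W/(m*K)


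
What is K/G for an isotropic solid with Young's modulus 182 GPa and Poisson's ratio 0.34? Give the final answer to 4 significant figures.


G = E / (2*(1+nu))
G = 182 / (2*(1+0.34)) = 67.9104 GPa
K = E / (3*(1-2*nu))
K = 182 / (3*(1-2*0.34)) = 189.583 GPa
K/G = 189.583 / 67.9104 = 2.792


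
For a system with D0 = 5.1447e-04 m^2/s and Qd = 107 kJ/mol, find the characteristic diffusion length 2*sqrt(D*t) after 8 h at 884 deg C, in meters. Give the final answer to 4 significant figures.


Step 1: D = D0 * exp(-Qd/(R*T))
T = 1157.15 K
D = 5.1447e-04 * exp(-107e3 / (8.314 * 1157.15)) = 7.60542e-09 m^2/s
Step 2: L = 2*sqrt(D*t)
t = 8 h = 28800 s
L = 2*sqrt(7.60542e-09 * 28800) = 0.0296 m


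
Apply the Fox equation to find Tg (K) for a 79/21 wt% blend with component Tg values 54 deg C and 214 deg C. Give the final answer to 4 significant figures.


1/Tg = w1/Tg1 + w2/Tg2 (in Kelvin)
Tg1 = 327.15 K, Tg2 = 487.15 K
1/Tg = 0.79/327.15 + 0.21/487.15
Tg = 351.4 K


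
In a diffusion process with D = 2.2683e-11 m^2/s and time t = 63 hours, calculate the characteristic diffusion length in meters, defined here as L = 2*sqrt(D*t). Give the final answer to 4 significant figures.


t = 63 hr = 226800 s
Diffusion length = 2*sqrt(D*t)
= 2*sqrt(2.2683e-11 * 226800)
= 4.536e-03 m


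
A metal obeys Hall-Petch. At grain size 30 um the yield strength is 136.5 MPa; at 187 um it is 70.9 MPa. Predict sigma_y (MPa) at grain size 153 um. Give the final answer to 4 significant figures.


sigma_y = sigma0 + k / sqrt(d)
1/sqrt(d1) = 1/sqrt(3e-05) = 182.574;  1/sqrt(d2) = 73.1272
k = (sigma1 - sigma2) / (1/sqrt(d1) - 1/sqrt(d2)) = (136.5 - 70.9) / (182.574 - 73.1272) = 0.599377 MPa*m^0.5
sigma0 = sigma1 - k/sqrt(d1) = 136.5 - 0.599377*182.574 = 27.0692 MPa
sigma_y(d3) = 27.0692 + 0.599377 / sqrt(1.53e-04) = 75.53 MPa


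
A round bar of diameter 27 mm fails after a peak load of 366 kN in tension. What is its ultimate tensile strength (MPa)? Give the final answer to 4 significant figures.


A0 = pi*(d/2)^2 = pi*(27/2)^2 = 572.555 mm^2
UTS = F_max / A0 = 366*1000 / 572.555
UTS = 639.2 MPa


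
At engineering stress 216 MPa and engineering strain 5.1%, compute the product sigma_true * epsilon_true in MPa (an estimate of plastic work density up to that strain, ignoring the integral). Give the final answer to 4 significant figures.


sigma_true = sigma_eng * (1 + epsilon_eng)
sigma_true = 216 * (1 + 0.051) = 227.016 MPa
epsilon_true = ln(1 + epsilon_eng)
epsilon_true = ln(1 + 0.051) = 0.0497421
sigma_true * epsilon_true = 227.016 * 0.0497421 = 11.29 MPa


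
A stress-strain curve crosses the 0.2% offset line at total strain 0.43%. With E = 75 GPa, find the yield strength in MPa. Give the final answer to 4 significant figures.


Offset strain = 0.002
Elastic strain at yield = total_strain - offset = 4.3e-03 - 0.002 = 2.3e-03
sigma_y = E * elastic_strain = 75000 * 2.3e-03
sigma_y = 172.5 MPa


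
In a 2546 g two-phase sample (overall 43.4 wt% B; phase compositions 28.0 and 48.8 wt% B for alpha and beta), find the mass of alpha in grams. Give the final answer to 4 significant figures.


f_alpha = (C_beta - C0) / (C_beta - C_alpha)
f_alpha = (48.8 - 43.4) / (48.8 - 28.0) = 0.259615
m_alpha = f_alpha * m_total = 0.259615 * 2546 = 661 g


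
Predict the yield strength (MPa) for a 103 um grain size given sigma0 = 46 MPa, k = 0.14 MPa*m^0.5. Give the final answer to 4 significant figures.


sigma_y = sigma0 + k / sqrt(d)
d = 103 um = 1.03e-04 m
sigma_y = 46 + 0.14 / sqrt(1.03e-04)
sigma_y = 59.79 MPa


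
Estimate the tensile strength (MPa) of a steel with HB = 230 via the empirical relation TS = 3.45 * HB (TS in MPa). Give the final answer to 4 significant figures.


TS (MPa) = 3.45 * HB
TS = 3.45 * 230
TS = 793.5 MPa


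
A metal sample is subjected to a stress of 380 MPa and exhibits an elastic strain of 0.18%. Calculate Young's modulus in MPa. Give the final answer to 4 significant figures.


E = sigma / epsilon
epsilon = 0.18% = 1.8e-03
E = 380 / 1.8e-03
E = 211100 MPa


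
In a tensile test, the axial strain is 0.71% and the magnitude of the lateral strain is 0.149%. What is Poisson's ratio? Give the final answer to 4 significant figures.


nu = -epsilon_lat / epsilon_axial
Lateral strain is contraction (negative), so using magnitudes:
nu = 0.149 / 0.71
nu = 0.2099


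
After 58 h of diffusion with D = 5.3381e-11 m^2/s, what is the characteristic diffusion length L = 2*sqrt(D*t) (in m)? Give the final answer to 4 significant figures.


t = 58 hr = 208800 s
Diffusion length = 2*sqrt(D*t)
= 2*sqrt(5.3381e-11 * 208800)
= 6.677e-03 m


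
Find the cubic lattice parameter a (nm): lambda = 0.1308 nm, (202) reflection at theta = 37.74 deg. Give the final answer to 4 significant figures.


d = lambda / (2*sin(theta))
d = 0.1308 / (2*sin(37.74 deg))
d = 0.106849 nm
a = d * sqrt(h^2+k^2+l^2) = 0.106849 * sqrt(8)
a = 0.3022 nm


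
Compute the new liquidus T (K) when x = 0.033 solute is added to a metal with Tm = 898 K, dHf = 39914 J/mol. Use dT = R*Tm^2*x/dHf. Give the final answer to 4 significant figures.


dT = R*Tm^2*x / dHf
dT = 8.314 * 898^2 * 0.033 / 39914
dT = 5.54308 K
T_new = 898 - 5.54308 = 892.5 K


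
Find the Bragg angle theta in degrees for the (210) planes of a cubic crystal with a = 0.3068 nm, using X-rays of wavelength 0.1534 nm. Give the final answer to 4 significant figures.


d = a / sqrt(h^2+k^2+l^2)
d = 0.3068 / sqrt(5) = 0.137205 nm
lambda = 2*d*sin(theta)  =>  sin(theta) = lambda / (2*d)
sin(theta) = 0.1534 / (2 * 0.137205) = 0.559017
theta = 33.99 deg


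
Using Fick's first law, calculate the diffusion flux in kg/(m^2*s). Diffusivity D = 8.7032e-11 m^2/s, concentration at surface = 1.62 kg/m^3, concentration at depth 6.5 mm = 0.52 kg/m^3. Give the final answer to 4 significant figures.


J = -D * (dC/dx) = D * (C1 - C2) / dx
J = 8.7032e-11 * (1.62 - 0.52) / 6.5e-03
J = 1.473e-08 kg/(m^2*s)


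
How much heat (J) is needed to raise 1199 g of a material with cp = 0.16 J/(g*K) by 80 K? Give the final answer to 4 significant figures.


Q = m * cp * dT
Q = 1199 * 0.16 * 80
Q = 15350 J


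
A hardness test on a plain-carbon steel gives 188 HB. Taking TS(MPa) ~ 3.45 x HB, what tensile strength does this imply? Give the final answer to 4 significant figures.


TS (MPa) = 3.45 * HB
TS = 3.45 * 188
TS = 648.6 MPa


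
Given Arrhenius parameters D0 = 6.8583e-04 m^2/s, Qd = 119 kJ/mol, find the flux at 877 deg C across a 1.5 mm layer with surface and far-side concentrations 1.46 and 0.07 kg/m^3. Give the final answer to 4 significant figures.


Step 1: D = D0 * exp(-Qd/(R*T))
T = 877 + 273.15 = 1150.15 K
D = 6.8583e-04 * exp(-119e3 / (8.314 * 1150.15)) = 2.70132e-09 m^2/s
Step 2: J = D * (C1 - C2) / dx
J = 2.70132e-09 * (1.46 - 0.07) / 1.5e-03
J = 2.503e-06 kg/(m^2*s)


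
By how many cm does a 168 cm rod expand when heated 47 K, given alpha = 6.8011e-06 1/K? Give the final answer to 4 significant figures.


dL = L0 * alpha * dT
dL = 168 * 6.8011e-06 * 47
dL = 0.0537 cm


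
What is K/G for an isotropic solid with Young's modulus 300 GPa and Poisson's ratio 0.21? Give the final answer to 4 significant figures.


G = E / (2*(1+nu))
G = 300 / (2*(1+0.21)) = 123.967 GPa
K = E / (3*(1-2*nu))
K = 300 / (3*(1-2*0.21)) = 172.414 GPa
K/G = 172.414 / 123.967 = 1.391


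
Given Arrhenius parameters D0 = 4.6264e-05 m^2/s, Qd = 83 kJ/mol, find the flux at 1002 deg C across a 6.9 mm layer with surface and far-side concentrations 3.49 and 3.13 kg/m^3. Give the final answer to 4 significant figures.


Step 1: D = D0 * exp(-Qd/(R*T))
T = 1002 + 273.15 = 1275.15 K
D = 4.6264e-05 * exp(-83e3 / (8.314 * 1275.15)) = 1.8414e-08 m^2/s
Step 2: J = D * (C1 - C2) / dx
J = 1.8414e-08 * (3.49 - 3.13) / 6.9e-03
J = 9.607e-07 kg/(m^2*s)


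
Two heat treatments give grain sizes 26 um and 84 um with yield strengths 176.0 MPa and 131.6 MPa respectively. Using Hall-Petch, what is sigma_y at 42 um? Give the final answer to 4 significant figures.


sigma_y = sigma0 + k / sqrt(d)
1/sqrt(d1) = 1/sqrt(2.6e-05) = 196.116;  1/sqrt(d2) = 109.109
k = (sigma1 - sigma2) / (1/sqrt(d1) - 1/sqrt(d2)) = (176.0 - 131.6) / (196.116 - 109.109) = 0.510303 MPa*m^0.5
sigma0 = sigma1 - k/sqrt(d1) = 176.0 - 0.510303*196.116 = 75.9214 MPa
sigma_y(d3) = 75.9214 + 0.510303 / sqrt(4.2e-05) = 154.7 MPa
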